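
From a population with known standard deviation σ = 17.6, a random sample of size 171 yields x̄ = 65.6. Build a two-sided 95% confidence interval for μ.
(62.96, 68.24)

z-interval (σ known):
z* = 1.960 for 95% confidence

Margin of error = z* · σ/√n = 1.960 · 17.6/√171 = 2.64

CI: (65.6 - 2.64, 65.6 + 2.64) = (62.96, 68.24)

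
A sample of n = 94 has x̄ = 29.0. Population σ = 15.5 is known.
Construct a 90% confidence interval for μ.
(26.37, 31.63)

z-interval (σ known):
z* = 1.645 for 90% confidence

Margin of error = z* · σ/√n = 1.645 · 15.5/√94 = 2.63

CI: (29.0 - 2.63, 29.0 + 2.63) = (26.37, 31.63)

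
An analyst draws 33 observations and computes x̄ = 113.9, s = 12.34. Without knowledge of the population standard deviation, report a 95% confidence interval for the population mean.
(109.52, 118.28)

t-interval (σ unknown):
df = n - 1 = 32
t* = 2.037 for 95% confidence

Margin of error = t* · s/√n = 2.037 · 12.34/√33 = 4.38

CI: (109.52, 118.28)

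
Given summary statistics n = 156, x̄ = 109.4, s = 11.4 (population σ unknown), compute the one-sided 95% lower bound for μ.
μ ≥ 107.89

Lower bound (one-sided):
t* = 1.655 (one-sided for 95%)
Lower bound = x̄ - t* · s/√n = 109.4 - 1.655 · 11.4/√156 = 107.89

We are 95% confident that μ ≥ 107.89.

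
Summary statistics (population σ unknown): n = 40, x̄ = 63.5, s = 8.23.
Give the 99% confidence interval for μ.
(59.98, 67.02)

t-interval (σ unknown):
df = n - 1 = 39
t* = 2.708 for 99% confidence

Margin of error = t* · s/√n = 2.708 · 8.23/√40 = 3.52

CI: (59.98, 67.02)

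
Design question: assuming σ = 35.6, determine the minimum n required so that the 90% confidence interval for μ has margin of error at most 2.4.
n ≥ 596

For margin E ≤ 2.4:
n ≥ (z* · σ / E)²
n ≥ (1.645 · 35.6 / 2.4)²
n ≥ 595.40

Minimum n = 596 (rounding up)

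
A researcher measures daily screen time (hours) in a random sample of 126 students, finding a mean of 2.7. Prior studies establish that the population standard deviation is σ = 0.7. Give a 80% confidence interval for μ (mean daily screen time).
(2.62, 2.78)

z-interval (σ known):
z* = 1.282 for 80% confidence

Margin of error = z* · σ/√n = 1.282 · 0.7/√126 = 0.08

CI: (2.7 - 0.08, 2.7 + 0.08) = (2.62, 2.78)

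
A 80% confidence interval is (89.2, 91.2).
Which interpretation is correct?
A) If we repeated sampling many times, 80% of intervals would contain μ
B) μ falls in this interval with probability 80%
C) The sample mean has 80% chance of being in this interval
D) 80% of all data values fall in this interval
A

A) Correct — this is the frequentist long-run coverage interpretation.
B) Wrong — μ is fixed; the randomness lives in the interval, not in μ.
C) Wrong — x̄ is observed and sits in the interval by construction.
D) Wrong — a CI is about the parameter μ, not individual data values.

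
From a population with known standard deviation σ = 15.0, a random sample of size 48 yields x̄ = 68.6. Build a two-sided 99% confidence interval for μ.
(63.02, 74.18)

z-interval (σ known):
z* = 2.576 for 99% confidence

Margin of error = z* · σ/√n = 2.576 · 15.0/√48 = 5.58

CI: (68.6 - 5.58, 68.6 + 5.58) = (63.02, 74.18)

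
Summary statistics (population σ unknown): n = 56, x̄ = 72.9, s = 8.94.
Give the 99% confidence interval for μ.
(69.71, 76.09)

t-interval (σ unknown):
df = n - 1 = 55
t* = 2.668 for 99% confidence

Margin of error = t* · s/√n = 2.668 · 8.94/√56 = 3.19

CI: (69.71, 76.09)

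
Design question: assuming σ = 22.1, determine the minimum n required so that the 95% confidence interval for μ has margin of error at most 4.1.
n ≥ 112

For margin E ≤ 4.1:
n ≥ (z* · σ / E)²
n ≥ (1.960 · 22.1 / 4.1)²
n ≥ 111.62

Minimum n = 112 (rounding up)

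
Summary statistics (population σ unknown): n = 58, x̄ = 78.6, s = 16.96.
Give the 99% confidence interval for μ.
(72.67, 84.53)

t-interval (σ unknown):
df = n - 1 = 57
t* = 2.665 for 99% confidence

Margin of error = t* · s/√n = 2.665 · 16.96/√58 = 5.93

CI: (72.67, 84.53)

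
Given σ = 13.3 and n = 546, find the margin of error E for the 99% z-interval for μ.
Margin of error = 1.47

Margin of error = z* · σ/√n
= 2.576 · 13.3/√546
= 2.576 · 13.3/23.3666
= 1.47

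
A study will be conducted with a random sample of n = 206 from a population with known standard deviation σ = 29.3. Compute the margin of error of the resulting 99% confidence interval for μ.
Margin of error = 5.26

Margin of error = z* · σ/√n
= 2.576 · 29.3/√206
= 2.576 · 29.3/14.3527
= 5.26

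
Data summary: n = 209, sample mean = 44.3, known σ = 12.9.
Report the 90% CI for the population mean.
(42.83, 45.77)

z-interval (σ known):
z* = 1.645 for 90% confidence

Margin of error = z* · σ/√n = 1.645 · 12.9/√209 = 1.47

CI: (44.3 - 1.47, 44.3 + 1.47) = (42.83, 45.77)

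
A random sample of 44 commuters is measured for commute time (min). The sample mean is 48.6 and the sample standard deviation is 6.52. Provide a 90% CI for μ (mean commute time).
(46.95, 50.25)

t-interval (σ unknown):
df = n - 1 = 43
t* = 1.681 for 90% confidence

Margin of error = t* · s/√n = 1.681 · 6.52/√44 = 1.65

CI: (46.95, 50.25)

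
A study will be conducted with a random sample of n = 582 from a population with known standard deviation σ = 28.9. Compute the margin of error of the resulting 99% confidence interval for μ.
Margin of error = 3.09

Margin of error = z* · σ/√n
= 2.576 · 28.9/√582
= 2.576 · 28.9/24.1247
= 3.09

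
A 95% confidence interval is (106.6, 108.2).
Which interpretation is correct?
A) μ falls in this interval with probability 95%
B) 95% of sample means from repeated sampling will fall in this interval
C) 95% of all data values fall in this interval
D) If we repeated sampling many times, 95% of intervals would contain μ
D

A) Wrong — μ is fixed; the randomness lives in the interval, not in μ.
B) Wrong — coverage applies to intervals containing μ, not to future x̄ values.
C) Wrong — a CI is about the parameter μ, not individual data values.
D) Correct — this is the frequentist long-run coverage interpretation.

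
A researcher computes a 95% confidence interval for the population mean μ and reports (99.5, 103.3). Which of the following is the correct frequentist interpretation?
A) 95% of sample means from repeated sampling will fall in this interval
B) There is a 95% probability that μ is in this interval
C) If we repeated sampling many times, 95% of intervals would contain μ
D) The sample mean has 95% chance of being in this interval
C

A) Wrong — coverage applies to intervals containing μ, not to future x̄ values.
B) Wrong — μ is fixed; the randomness lives in the interval, not in μ.
C) Correct — this is the frequentist long-run coverage interpretation.
D) Wrong — x̄ is observed and sits in the interval by construction.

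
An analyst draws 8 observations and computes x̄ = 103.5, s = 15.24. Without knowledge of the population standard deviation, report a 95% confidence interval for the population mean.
(90.76, 116.24)

t-interval (σ unknown):
df = n - 1 = 7
t* = 2.365 for 95% confidence

Margin of error = t* · s/√n = 2.365 · 15.24/√8 = 12.74

CI: (90.76, 116.24)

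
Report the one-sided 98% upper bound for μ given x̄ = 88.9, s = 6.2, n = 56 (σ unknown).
μ ≤ 90.64

Upper bound (one-sided):
t* = 2.104 (one-sided for 98%)
Upper bound = x̄ + t* · s/√n = 88.9 + 2.104 · 6.2/√56 = 90.64

We are 98% confident that μ ≤ 90.64.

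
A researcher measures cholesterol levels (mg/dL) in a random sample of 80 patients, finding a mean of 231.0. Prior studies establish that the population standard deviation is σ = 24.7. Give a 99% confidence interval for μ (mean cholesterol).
(223.89, 238.11)

z-interval (σ known):
z* = 2.576 for 99% confidence

Margin of error = z* · σ/√n = 2.576 · 24.7/√80 = 7.11

CI: (231.0 - 7.11, 231.0 + 7.11) = (223.89, 238.11)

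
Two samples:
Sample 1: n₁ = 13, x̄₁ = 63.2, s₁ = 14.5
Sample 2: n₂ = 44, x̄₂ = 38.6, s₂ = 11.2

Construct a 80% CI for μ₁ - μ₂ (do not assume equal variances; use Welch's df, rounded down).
(18.77, 30.43)

Difference: x̄₁ - x̄₂ = 24.60
SE = √(s₁²/n₁ + s₂²/n₂) = √(14.5²/13 + 11.2²/44) = 4.3616
df = 16.46 → 16 (Welch–Satterthwaite, rounded down)
t* = 1.337

CI: 24.60 ± 1.337 · 4.3616 = 24.60 ± 5.83 = (18.77, 30.43)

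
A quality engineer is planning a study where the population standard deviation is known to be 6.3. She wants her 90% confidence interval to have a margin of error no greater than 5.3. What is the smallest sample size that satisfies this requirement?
n ≥ 4

For margin E ≤ 5.3:
n ≥ (z* · σ / E)²
n ≥ (1.645 · 6.3 / 5.3)²
n ≥ 3.82

Minimum n = 4 (rounding up)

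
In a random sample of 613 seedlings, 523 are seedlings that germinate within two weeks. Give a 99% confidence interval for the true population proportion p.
(0.816, 0.890)

Proportion CI:
p̂ = 523/613 = 0.85318
SE = √(p̂(1-p̂)/n) = √(0.85318 · 0.14682 / 613) = 0.01429

z* = 2.576
Margin = z* · SE = 2.576 · 0.01429 = 0.0368

CI: 0.85318 ± 0.0368 = (0.816, 0.890)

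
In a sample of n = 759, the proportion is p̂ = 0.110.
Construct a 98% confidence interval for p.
(0.084, 0.136)

Proportion CI:
SE = √(p̂(1-p̂)/n) = √(0.110 · 0.890 / 759) = 0.01136

z* = 2.326
Margin = z* · SE = 2.326 · 0.01136 = 0.0264

CI: 0.110 ± 0.0264 = (0.084, 0.136)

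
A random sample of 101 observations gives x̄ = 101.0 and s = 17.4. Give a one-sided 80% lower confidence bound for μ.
μ ≥ 99.54

Lower bound (one-sided):
t* = 0.845 (one-sided for 80%)
Lower bound = x̄ - t* · s/√n = 101.0 - 0.845 · 17.4/√101 = 99.54

We are 80% confident that μ ≥ 99.54.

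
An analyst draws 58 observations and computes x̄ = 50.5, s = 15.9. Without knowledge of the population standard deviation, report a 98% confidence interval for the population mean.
(45.50, 55.50)

t-interval (σ unknown):
df = n - 1 = 57
t* = 2.394 for 98% confidence

Margin of error = t* · s/√n = 2.394 · 15.9/√58 = 5.00

CI: (45.50, 55.50)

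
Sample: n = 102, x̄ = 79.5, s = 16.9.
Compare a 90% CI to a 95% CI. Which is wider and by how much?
95% CI is wider by 1.08

df = 101
90% CI: t* = 1.660, (76.72, 82.28), width = 2 · t* · s/√n = 5.56
95% CI: t* = 1.984, (76.18, 82.82), width = 2 · t* · s/√n = 6.64

The 95% CI is wider by 6.64 - 5.56 = 1.08.
Higher confidence requires a wider interval.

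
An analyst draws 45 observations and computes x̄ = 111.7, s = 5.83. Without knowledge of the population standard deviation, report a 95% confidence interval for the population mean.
(109.95, 113.45)

t-interval (σ unknown):
df = n - 1 = 44
t* = 2.015 for 95% confidence

Margin of error = t* · s/√n = 2.015 · 5.83/√45 = 1.75

CI: (109.95, 113.45)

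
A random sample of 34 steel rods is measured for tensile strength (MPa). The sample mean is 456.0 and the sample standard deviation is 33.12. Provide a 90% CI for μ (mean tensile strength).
(446.39, 465.61)

t-interval (σ unknown):
df = n - 1 = 33
t* = 1.692 for 90% confidence

Margin of error = t* · s/√n = 1.692 · 33.12/√34 = 9.61

CI: (446.39, 465.61)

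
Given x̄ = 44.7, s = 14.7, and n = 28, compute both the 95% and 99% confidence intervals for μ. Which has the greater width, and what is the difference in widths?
99% CI is wider by 4.00

df = 27
95% CI: t* = 2.052, (39.00, 50.40), width = 2 · t* · s/√n = 11.40
99% CI: t* = 2.771, (37.00, 52.40), width = 2 · t* · s/√n = 15.40

The 99% CI is wider by 15.40 - 11.40 = 4.00.
Higher confidence requires a wider interval.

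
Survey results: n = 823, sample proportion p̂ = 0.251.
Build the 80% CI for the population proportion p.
(0.232, 0.270)

Proportion CI:
SE = √(p̂(1-p̂)/n) = √(0.251 · 0.749 / 823) = 0.01511

z* = 1.282
Margin = z* · SE = 1.282 · 0.01511 = 0.0194

CI: 0.251 ± 0.0194 = (0.232, 0.270)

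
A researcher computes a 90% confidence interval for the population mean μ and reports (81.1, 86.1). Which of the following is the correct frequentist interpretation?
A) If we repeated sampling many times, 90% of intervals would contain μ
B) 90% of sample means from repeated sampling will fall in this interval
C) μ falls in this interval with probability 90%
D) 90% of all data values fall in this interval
A

A) Correct — this is the frequentist long-run coverage interpretation.
B) Wrong — coverage applies to intervals containing μ, not to future x̄ values.
C) Wrong — μ is fixed; the randomness lives in the interval, not in μ.
D) Wrong — a CI is about the parameter μ, not individual data values.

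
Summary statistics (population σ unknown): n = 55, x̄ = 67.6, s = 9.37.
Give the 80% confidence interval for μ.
(65.96, 69.24)

t-interval (σ unknown):
df = n - 1 = 54
t* = 1.297 for 80% confidence

Margin of error = t* · s/√n = 1.297 · 9.37/√55 = 1.64

CI: (65.96, 69.24)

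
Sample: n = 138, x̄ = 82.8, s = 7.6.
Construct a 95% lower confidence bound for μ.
μ ≥ 81.73

Lower bound (one-sided):
t* = 1.656 (one-sided for 95%)
Lower bound = x̄ - t* · s/√n = 82.8 - 1.656 · 7.6/√138 = 81.73

We are 95% confident that μ ≥ 81.73.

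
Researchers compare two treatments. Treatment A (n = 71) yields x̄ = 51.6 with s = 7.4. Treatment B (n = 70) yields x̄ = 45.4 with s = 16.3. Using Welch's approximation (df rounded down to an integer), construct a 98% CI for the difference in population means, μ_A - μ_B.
(1.14, 11.26)

Difference: x̄₁ - x̄₂ = 6.20
SE = √(s₁²/n₁ + s₂²/n₂) = √(7.4²/71 + 16.3²/70) = 2.1370
df = 95.98 → 95 (Welch–Satterthwaite, rounded down)
t* = 2.366

CI: 6.20 ± 2.366 · 2.1370 = 6.20 ± 5.06 = (1.14, 11.26)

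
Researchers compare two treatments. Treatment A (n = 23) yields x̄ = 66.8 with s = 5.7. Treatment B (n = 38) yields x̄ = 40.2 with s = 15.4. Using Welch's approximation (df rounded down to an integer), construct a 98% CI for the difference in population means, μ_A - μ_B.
(19.95, 33.25)

Difference: x̄₁ - x̄₂ = 26.60
SE = √(s₁²/n₁ + s₂²/n₂) = √(5.7²/23 + 15.4²/38) = 2.7665
df = 51.23 → 51 (Welch–Satterthwaite, rounded down)
t* = 2.402

CI: 26.60 ± 2.402 · 2.7665 = 26.60 ± 6.65 = (19.95, 33.25)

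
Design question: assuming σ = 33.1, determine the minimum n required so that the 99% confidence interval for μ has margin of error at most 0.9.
n ≥ 8976

For margin E ≤ 0.9:
n ≥ (z* · σ / E)²
n ≥ (2.576 · 33.1 / 0.9)²
n ≥ 8975.58

Minimum n = 8976 (rounding up)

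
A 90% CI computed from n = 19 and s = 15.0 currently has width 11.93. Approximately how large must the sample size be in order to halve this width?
n ≈ 76

CI width ∝ 1/√n
To reduce width by factor 2, need √n to grow by 2 → need 2² = 4 times as many samples.

Current: n = 19, width = 11.93
New: n = 76, width ≈ 5.73

Width reduced by factor of 11.93/5.73 = 2.08.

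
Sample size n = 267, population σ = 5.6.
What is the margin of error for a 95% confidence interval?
Margin of error = 0.67

Margin of error = z* · σ/√n
= 1.960 · 5.6/√267
= 1.960 · 5.6/16.3401
= 0.67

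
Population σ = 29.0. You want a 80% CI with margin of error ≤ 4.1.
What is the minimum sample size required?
n ≥ 83

For margin E ≤ 4.1:
n ≥ (z* · σ / E)²
n ≥ (1.282 · 29.0 / 4.1)²
n ≥ 82.23

Minimum n = 83 (rounding up)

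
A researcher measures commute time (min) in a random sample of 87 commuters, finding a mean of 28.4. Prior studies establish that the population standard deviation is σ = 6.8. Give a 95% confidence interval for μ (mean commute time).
(26.97, 29.83)

z-interval (σ known):
z* = 1.960 for 95% confidence

Margin of error = z* · σ/√n = 1.960 · 6.8/√87 = 1.43

CI: (28.4 - 1.43, 28.4 + 1.43) = (26.97, 29.83)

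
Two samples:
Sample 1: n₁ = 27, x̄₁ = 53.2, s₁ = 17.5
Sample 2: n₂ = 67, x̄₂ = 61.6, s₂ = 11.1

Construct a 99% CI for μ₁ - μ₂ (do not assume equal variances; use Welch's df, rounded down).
(-18.30, 1.50)

Difference: x̄₁ - x̄₂ = -8.40
SE = √(s₁²/n₁ + s₂²/n₂) = √(17.5²/27 + 11.1²/67) = 3.6306
df = 34.75 → 34 (Welch–Satterthwaite, rounded down)
t* = 2.728

CI: -8.40 ± 2.728 · 3.6306 = -8.40 ± 9.90 = (-18.30, 1.50)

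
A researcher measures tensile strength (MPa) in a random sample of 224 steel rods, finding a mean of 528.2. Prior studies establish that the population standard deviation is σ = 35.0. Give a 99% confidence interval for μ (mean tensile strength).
(522.18, 534.22)

z-interval (σ known):
z* = 2.576 for 99% confidence

Margin of error = z* · σ/√n = 2.576 · 35.0/√224 = 6.02

CI: (528.2 - 6.02, 528.2 + 6.02) = (522.18, 534.22)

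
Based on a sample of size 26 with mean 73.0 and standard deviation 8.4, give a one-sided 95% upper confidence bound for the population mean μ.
μ ≤ 75.81

Upper bound (one-sided):
t* = 1.708 (one-sided for 95%)
Upper bound = x̄ + t* · s/√n = 73.0 + 1.708 · 8.4/√26 = 75.81

We are 95% confident that μ ≤ 75.81.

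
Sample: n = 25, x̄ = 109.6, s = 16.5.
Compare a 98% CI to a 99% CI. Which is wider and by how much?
99% CI is wider by 2.01

df = 24
98% CI: t* = 2.492, (101.38, 117.82), width = 2 · t* · s/√n = 16.45
99% CI: t* = 2.797, (100.37, 118.83), width = 2 · t* · s/√n = 18.46

The 99% CI is wider by 18.46 - 16.45 = 2.01.
Higher confidence requires a wider interval.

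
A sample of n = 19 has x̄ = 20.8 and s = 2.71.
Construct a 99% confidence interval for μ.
(19.01, 22.59)

t-interval (σ unknown):
df = n - 1 = 18
t* = 2.878 for 99% confidence

Margin of error = t* · s/√n = 2.878 · 2.71/√19 = 1.79

CI: (19.01, 22.59)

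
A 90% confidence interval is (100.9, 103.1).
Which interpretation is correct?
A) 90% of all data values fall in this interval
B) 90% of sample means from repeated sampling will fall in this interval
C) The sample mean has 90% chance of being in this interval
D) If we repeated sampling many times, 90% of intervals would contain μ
D

A) Wrong — a CI is about the parameter μ, not individual data values.
B) Wrong — coverage applies to intervals containing μ, not to future x̄ values.
C) Wrong — x̄ is observed and sits in the interval by construction.
D) Correct — this is the frequentist long-run coverage interpretation.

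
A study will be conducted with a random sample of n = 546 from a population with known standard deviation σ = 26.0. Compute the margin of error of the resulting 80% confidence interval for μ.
Margin of error = 1.43

Margin of error = z* · σ/√n
= 1.282 · 26.0/√546
= 1.282 · 26.0/23.3666
= 1.43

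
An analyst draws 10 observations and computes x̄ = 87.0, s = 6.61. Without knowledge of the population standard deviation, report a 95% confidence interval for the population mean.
(82.27, 91.73)

t-interval (σ unknown):
df = n - 1 = 9
t* = 2.262 for 95% confidence

Margin of error = t* · s/√n = 2.262 · 6.61/√10 = 4.73

CI: (82.27, 91.73)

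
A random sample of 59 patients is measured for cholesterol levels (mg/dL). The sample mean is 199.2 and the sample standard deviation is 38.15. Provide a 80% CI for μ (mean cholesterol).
(192.76, 205.64)

t-interval (σ unknown):
df = n - 1 = 58
t* = 1.296 for 80% confidence

Margin of error = t* · s/√n = 1.296 · 38.15/√59 = 6.44

CI: (192.76, 205.64)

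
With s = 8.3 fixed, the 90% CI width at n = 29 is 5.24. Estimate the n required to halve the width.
n ≈ 116

CI width ∝ 1/√n
To reduce width by factor 2, need √n to grow by 2 → need 2² = 4 times as many samples.

Current: n = 29, width = 5.24
New: n = 116, width ≈ 2.56

Width reduced by factor of 5.24/2.56 = 2.05.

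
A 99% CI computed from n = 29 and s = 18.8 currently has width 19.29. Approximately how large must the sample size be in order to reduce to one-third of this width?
n ≈ 261

CI width ∝ 1/√n
To reduce width by factor 3, need √n to grow by 3 → need 3² = 9 times as many samples.

Current: n = 29, width = 19.29
New: n = 261, width ≈ 6.04

Width reduced by factor of 19.29/6.04 = 3.19.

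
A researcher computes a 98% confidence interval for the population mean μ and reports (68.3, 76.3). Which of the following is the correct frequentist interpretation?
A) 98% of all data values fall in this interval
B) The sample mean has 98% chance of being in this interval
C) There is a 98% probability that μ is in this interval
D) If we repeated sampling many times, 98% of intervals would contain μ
D

A) Wrong — a CI is about the parameter μ, not individual data values.
B) Wrong — x̄ is observed and sits in the interval by construction.
C) Wrong — μ is fixed; the randomness lives in the interval, not in μ.
D) Correct — this is the frequentist long-run coverage interpretation.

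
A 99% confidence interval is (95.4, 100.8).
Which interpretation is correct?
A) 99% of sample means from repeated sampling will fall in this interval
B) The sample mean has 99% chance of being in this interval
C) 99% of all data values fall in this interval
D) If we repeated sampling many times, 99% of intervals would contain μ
D

A) Wrong — coverage applies to intervals containing μ, not to future x̄ values.
B) Wrong — x̄ is observed and sits in the interval by construction.
C) Wrong — a CI is about the parameter μ, not individual data values.
D) Correct — this is the frequentist long-run coverage interpretation.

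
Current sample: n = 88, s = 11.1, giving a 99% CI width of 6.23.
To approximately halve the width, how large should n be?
n ≈ 352

CI width ∝ 1/√n
To reduce width by factor 2, need √n to grow by 2 → need 2² = 4 times as many samples.

Current: n = 88, width = 6.23
New: n = 352, width ≈ 3.06

Width reduced by factor of 6.23/3.06 = 2.04.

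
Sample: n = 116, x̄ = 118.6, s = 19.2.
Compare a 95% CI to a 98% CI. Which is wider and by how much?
98% CI is wider by 1.35

df = 115
95% CI: t* = 1.981, (115.07, 122.13), width = 2 · t* · s/√n = 7.06
98% CI: t* = 2.359, (114.39, 122.81), width = 2 · t* · s/√n = 8.41

The 98% CI is wider by 8.41 - 7.06 = 1.35.
Higher confidence requires a wider interval.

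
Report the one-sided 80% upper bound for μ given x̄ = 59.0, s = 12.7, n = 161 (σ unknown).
μ ≤ 59.84

Upper bound (one-sided):
t* = 0.844 (one-sided for 80%)
Upper bound = x̄ + t* · s/√n = 59.0 + 0.844 · 12.7/√161 = 59.84

We are 80% confident that μ ≤ 59.84.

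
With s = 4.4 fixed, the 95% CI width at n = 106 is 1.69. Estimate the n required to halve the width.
n ≈ 424

CI width ∝ 1/√n
To reduce width by factor 2, need √n to grow by 2 → need 2² = 4 times as many samples.

Current: n = 106, width = 1.69
New: n = 424, width ≈ 0.84

Width reduced by factor of 1.69/0.84 = 2.01.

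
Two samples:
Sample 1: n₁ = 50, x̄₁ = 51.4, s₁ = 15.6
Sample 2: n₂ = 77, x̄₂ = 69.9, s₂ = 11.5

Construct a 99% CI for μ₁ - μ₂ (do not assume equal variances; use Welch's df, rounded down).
(-25.26, -11.74)

Difference: x̄₁ - x̄₂ = -18.50
SE = √(s₁²/n₁ + s₂²/n₂) = √(15.6²/50 + 11.5²/77) = 2.5661
df = 83.02 → 83 (Welch–Satterthwaite, rounded down)
t* = 2.636

CI: -18.50 ± 2.636 · 2.5661 = -18.50 ± 6.76 = (-25.26, -11.74)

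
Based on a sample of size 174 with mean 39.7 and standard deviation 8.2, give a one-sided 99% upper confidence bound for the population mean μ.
μ ≤ 41.16

Upper bound (one-sided):
t* = 2.348 (one-sided for 99%)
Upper bound = x̄ + t* · s/√n = 39.7 + 2.348 · 8.2/√174 = 41.16

We are 99% confident that μ ≤ 41.16.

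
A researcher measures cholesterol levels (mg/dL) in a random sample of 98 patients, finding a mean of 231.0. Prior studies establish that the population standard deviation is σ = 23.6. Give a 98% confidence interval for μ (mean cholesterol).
(225.45, 236.55)

z-interval (σ known):
z* = 2.326 for 98% confidence

Margin of error = z* · σ/√n = 2.326 · 23.6/√98 = 5.55

CI: (231.0 - 5.55, 231.0 + 5.55) = (225.45, 236.55)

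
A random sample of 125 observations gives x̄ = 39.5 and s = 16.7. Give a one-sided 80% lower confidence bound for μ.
μ ≥ 38.24

Lower bound (one-sided):
t* = 0.845 (one-sided for 80%)
Lower bound = x̄ - t* · s/√n = 39.5 - 0.845 · 16.7/√125 = 38.24

We are 80% confident that μ ≥ 38.24.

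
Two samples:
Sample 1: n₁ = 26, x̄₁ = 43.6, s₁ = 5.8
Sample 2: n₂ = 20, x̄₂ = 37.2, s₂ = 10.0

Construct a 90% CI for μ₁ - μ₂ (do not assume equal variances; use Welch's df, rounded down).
(2.13, 10.67)

Difference: x̄₁ - x̄₂ = 6.40
SE = √(s₁²/n₁ + s₂²/n₂) = √(5.8²/26 + 10.0²/20) = 2.5088
df = 28.65 → 28 (Welch–Satterthwaite, rounded down)
t* = 1.701

CI: 6.40 ± 1.701 · 2.5088 = 6.40 ± 4.27 = (2.13, 10.67)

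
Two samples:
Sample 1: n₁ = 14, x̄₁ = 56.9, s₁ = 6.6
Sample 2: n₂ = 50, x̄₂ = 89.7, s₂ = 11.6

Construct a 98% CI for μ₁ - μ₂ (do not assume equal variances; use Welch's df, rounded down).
(-38.66, -26.94)

Difference: x̄₁ - x̄₂ = -32.80
SE = √(s₁²/n₁ + s₂²/n₂) = √(6.6²/14 + 11.6²/50) = 2.4089
df = 37.73 → 37 (Welch–Satterthwaite, rounded down)
t* = 2.431

CI: -32.80 ± 2.431 · 2.4089 = -32.80 ± 5.86 = (-38.66, -26.94)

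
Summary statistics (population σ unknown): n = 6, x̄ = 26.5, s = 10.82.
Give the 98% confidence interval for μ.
(11.64, 41.36)

t-interval (σ unknown):
df = n - 1 = 5
t* = 3.365 for 98% confidence

Margin of error = t* · s/√n = 3.365 · 10.82/√6 = 14.86

CI: (11.64, 41.36)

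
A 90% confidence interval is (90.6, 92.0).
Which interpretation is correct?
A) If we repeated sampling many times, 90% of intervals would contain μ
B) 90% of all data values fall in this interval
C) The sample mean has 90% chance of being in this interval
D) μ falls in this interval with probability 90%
A

A) Correct — this is the frequentist long-run coverage interpretation.
B) Wrong — a CI is about the parameter μ, not individual data values.
C) Wrong — x̄ is observed and sits in the interval by construction.
D) Wrong — μ is fixed; the randomness lives in the interval, not in μ.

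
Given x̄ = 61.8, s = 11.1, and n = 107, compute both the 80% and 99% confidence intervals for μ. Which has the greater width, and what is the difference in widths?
99% CI is wider by 2.86

df = 106
80% CI: t* = 1.290, (60.42, 63.18), width = 2 · t* · s/√n = 2.77
99% CI: t* = 2.623, (58.99, 64.61), width = 2 · t* · s/√n = 5.63

The 99% CI is wider by 5.63 - 2.77 = 2.86.
Higher confidence requires a wider interval.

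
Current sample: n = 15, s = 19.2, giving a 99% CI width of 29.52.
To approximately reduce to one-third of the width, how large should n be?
n ≈ 135

CI width ∝ 1/√n
To reduce width by factor 3, need √n to grow by 3 → need 3² = 9 times as many samples.

Current: n = 15, width = 29.52
New: n = 135, width ≈ 8.64

Width reduced by factor of 29.52/8.64 = 3.42.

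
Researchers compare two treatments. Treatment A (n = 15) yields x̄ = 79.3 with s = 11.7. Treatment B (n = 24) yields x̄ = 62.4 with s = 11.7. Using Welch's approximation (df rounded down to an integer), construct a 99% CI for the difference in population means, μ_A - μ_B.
(6.29, 27.51)

Difference: x̄₁ - x̄₂ = 16.90
SE = √(s₁²/n₁ + s₂²/n₂) = √(11.7²/15 + 11.7²/24) = 3.8509
df = 29.87 → 29 (Welch–Satterthwaite, rounded down)
t* = 2.756

CI: 16.90 ± 2.756 · 3.8509 = 16.90 ± 10.61 = (6.29, 27.51)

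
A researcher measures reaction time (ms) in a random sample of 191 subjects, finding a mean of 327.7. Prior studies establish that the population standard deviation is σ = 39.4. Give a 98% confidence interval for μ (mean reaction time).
(321.07, 334.33)

z-interval (σ known):
z* = 2.326 for 98% confidence

Margin of error = z* · σ/√n = 2.326 · 39.4/√191 = 6.63

CI: (327.7 - 6.63, 327.7 + 6.63) = (321.07, 334.33)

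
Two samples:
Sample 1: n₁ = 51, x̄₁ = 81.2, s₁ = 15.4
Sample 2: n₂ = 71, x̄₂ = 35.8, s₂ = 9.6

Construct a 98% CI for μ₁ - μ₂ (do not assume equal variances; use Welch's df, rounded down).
(39.61, 51.19)

Difference: x̄₁ - x̄₂ = 45.40
SE = √(s₁²/n₁ + s₂²/n₂) = √(15.4²/51 + 9.6²/71) = 2.4389
df = 77.50 → 77 (Welch–Satterthwaite, rounded down)
t* = 2.376

CI: 45.40 ± 2.376 · 2.4389 = 45.40 ± 5.79 = (39.61, 51.19)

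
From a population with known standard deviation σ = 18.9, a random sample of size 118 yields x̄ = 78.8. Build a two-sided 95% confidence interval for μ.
(75.39, 82.21)

z-interval (σ known):
z* = 1.960 for 95% confidence

Margin of error = z* · σ/√n = 1.960 · 18.9/√118 = 3.41

CI: (78.8 - 3.41, 78.8 + 3.41) = (75.39, 82.21)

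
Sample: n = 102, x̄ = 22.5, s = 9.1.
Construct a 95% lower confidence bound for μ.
μ ≥ 21.00

Lower bound (one-sided):
t* = 1.660 (one-sided for 95%)
Lower bound = x̄ - t* · s/√n = 22.5 - 1.660 · 9.1/√102 = 21.00

We are 95% confident that μ ≥ 21.00.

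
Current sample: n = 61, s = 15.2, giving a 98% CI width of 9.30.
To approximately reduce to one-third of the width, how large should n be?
n ≈ 549

CI width ∝ 1/√n
To reduce width by factor 3, need √n to grow by 3 → need 3² = 9 times as many samples.

Current: n = 61, width = 9.30
New: n = 549, width ≈ 3.03

Width reduced by factor of 9.30/3.03 = 3.07.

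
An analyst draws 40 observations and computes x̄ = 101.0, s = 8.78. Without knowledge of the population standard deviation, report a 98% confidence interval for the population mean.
(97.63, 104.37)

t-interval (σ unknown):
df = n - 1 = 39
t* = 2.426 for 98% confidence

Margin of error = t* · s/√n = 2.426 · 8.78/√40 = 3.37

CI: (97.63, 104.37)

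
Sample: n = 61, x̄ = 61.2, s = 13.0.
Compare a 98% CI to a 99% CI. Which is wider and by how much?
99% CI is wider by 0.90

df = 60
98% CI: t* = 2.390, (57.22, 65.18), width = 2 · t* · s/√n = 7.96
99% CI: t* = 2.660, (56.77, 65.63), width = 2 · t* · s/√n = 8.86

The 99% CI is wider by 8.86 - 7.96 = 0.90.
Higher confidence requires a wider interval.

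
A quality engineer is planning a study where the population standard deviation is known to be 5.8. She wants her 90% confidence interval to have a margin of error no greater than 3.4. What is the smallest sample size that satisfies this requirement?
n ≥ 8

For margin E ≤ 3.4:
n ≥ (z* · σ / E)²
n ≥ (1.645 · 5.8 / 3.4)²
n ≥ 7.87

Minimum n = 8 (rounding up)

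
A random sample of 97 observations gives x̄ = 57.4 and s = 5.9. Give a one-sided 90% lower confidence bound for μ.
μ ≥ 56.63

Lower bound (one-sided):
t* = 1.290 (one-sided for 90%)
Lower bound = x̄ - t* · s/√n = 57.4 - 1.290 · 5.9/√97 = 56.63

We are 90% confident that μ ≥ 56.63.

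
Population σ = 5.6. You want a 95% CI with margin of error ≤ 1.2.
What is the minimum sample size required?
n ≥ 84

For margin E ≤ 1.2:
n ≥ (z* · σ / E)²
n ≥ (1.960 · 5.6 / 1.2)²
n ≥ 83.66

Minimum n = 84 (rounding up)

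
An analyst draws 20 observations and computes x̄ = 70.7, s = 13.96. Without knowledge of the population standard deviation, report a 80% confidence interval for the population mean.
(66.55, 74.85)

t-interval (σ unknown):
df = n - 1 = 19
t* = 1.328 for 80% confidence

Margin of error = t* · s/√n = 1.328 · 13.96/√20 = 4.15

CI: (66.55, 74.85)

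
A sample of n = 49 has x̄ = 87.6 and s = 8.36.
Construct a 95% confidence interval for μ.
(85.20, 90.00)

t-interval (σ unknown):
df = n - 1 = 48
t* = 2.011 for 95% confidence

Margin of error = t* · s/√n = 2.011 · 8.36/√49 = 2.40

CI: (85.20, 90.00)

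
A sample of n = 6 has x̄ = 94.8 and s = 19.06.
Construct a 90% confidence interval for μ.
(79.12, 110.48)

t-interval (σ unknown):
df = n - 1 = 5
t* = 2.015 for 90% confidence

Margin of error = t* · s/√n = 2.015 · 19.06/√6 = 15.68

CI: (79.12, 110.48)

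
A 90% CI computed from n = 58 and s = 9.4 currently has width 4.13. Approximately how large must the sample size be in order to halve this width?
n ≈ 232

CI width ∝ 1/√n
To reduce width by factor 2, need √n to grow by 2 → need 2² = 4 times as many samples.

Current: n = 58, width = 4.13
New: n = 232, width ≈ 2.04

Width reduced by factor of 4.13/2.04 = 2.02.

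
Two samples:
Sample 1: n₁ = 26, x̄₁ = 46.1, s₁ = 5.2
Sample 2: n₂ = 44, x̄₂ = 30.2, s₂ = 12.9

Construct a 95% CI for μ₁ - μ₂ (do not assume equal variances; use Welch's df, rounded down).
(11.51, 20.29)

Difference: x̄₁ - x̄₂ = 15.90
SE = √(s₁²/n₁ + s₂²/n₂) = √(5.2²/26 + 12.9²/44) = 2.1959
df = 61.86 → 61 (Welch–Satterthwaite, rounded down)
t* = 2.000

CI: 15.90 ± 2.000 · 2.1959 = 15.90 ± 4.39 = (11.51, 20.29)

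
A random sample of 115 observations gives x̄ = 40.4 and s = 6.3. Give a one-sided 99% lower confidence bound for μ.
μ ≥ 39.01

Lower bound (one-sided):
t* = 2.360 (one-sided for 99%)
Lower bound = x̄ - t* · s/√n = 40.4 - 2.360 · 6.3/√115 = 39.01

We are 99% confident that μ ≥ 39.01.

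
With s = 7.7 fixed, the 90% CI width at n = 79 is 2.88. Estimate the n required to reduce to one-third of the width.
n ≈ 711

CI width ∝ 1/√n
To reduce width by factor 3, need √n to grow by 3 → need 3² = 9 times as many samples.

Current: n = 79, width = 2.88
New: n = 711, width ≈ 0.95

Width reduced by factor of 2.88/0.95 = 3.03.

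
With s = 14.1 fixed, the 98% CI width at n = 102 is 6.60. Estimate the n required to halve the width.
n ≈ 408

CI width ∝ 1/√n
To reduce width by factor 2, need √n to grow by 2 → need 2² = 4 times as many samples.

Current: n = 102, width = 6.60
New: n = 408, width ≈ 3.26

Width reduced by factor of 6.60/3.26 = 2.02.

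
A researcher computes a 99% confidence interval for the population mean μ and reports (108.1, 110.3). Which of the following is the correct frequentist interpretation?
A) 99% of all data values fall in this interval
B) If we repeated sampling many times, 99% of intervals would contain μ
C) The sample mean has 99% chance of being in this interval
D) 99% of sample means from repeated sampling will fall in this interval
B

A) Wrong — a CI is about the parameter μ, not individual data values.
B) Correct — this is the frequentist long-run coverage interpretation.
C) Wrong — x̄ is observed and sits in the interval by construction.
D) Wrong — coverage applies to intervals containing μ, not to future x̄ values.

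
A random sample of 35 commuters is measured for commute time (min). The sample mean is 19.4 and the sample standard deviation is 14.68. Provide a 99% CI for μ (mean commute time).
(12.63, 26.17)

t-interval (σ unknown):
df = n - 1 = 34
t* = 2.728 for 99% confidence

Margin of error = t* · s/√n = 2.728 · 14.68/√35 = 6.77

CI: (12.63, 26.17)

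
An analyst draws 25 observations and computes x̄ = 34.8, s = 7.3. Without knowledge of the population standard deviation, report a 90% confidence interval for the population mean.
(32.30, 37.30)

t-interval (σ unknown):
df = n - 1 = 24
t* = 1.711 for 90% confidence

Margin of error = t* · s/√n = 1.711 · 7.3/√25 = 2.50

CI: (32.30, 37.30)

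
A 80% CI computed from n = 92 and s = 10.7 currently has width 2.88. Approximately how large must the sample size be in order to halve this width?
n ≈ 368

CI width ∝ 1/√n
To reduce width by factor 2, need √n to grow by 2 → need 2² = 4 times as many samples.

Current: n = 92, width = 2.88
New: n = 368, width ≈ 1.43

Width reduced by factor of 2.88/1.43 = 2.01.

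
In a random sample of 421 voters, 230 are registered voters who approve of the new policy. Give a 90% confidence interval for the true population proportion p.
(0.506, 0.586)

Proportion CI:
p̂ = 230/421 = 0.54632
SE = √(p̂(1-p̂)/n) = √(0.54632 · 0.45368 / 421) = 0.02426

z* = 1.645
Margin = z* · SE = 1.645 · 0.02426 = 0.0399

CI: 0.54632 ± 0.0399 = (0.506, 0.586)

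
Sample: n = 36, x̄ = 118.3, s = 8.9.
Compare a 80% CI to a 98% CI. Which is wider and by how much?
98% CI is wider by 3.36

df = 35
80% CI: t* = 1.306, (116.36, 120.24), width = 2 · t* · s/√n = 3.87
98% CI: t* = 2.438, (114.68, 121.92), width = 2 · t* · s/√n = 7.23

The 98% CI is wider by 7.23 - 3.87 = 3.36.
Higher confidence requires a wider interval.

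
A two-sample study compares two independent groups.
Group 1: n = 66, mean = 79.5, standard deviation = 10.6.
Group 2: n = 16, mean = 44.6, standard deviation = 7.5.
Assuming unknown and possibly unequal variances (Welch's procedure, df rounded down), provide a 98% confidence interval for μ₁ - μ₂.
(29.30, 40.50)

Difference: x̄₁ - x̄₂ = 34.90
SE = √(s₁²/n₁ + s₂²/n₂) = √(10.6²/66 + 7.5²/16) = 2.2843
df = 31.35 → 31 (Welch–Satterthwaite, rounded down)
t* = 2.453

CI: 34.90 ± 2.453 · 2.2843 = 34.90 ± 5.60 = (29.30, 40.50)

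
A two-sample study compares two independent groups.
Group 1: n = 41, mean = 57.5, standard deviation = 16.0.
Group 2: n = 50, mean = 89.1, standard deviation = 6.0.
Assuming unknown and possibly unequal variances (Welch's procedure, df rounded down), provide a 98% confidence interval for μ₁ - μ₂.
(-37.95, -25.25)

Difference: x̄₁ - x̄₂ = -31.60
SE = √(s₁²/n₁ + s₂²/n₂) = √(16.0²/41 + 6.0²/50) = 2.6389
df = 49.22 → 49 (Welch–Satterthwaite, rounded down)
t* = 2.405

CI: -31.60 ± 2.405 · 2.6389 = -31.60 ± 6.35 = (-37.95, -25.25)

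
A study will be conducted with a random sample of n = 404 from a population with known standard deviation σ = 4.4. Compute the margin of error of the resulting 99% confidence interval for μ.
Margin of error = 0.56

Margin of error = z* · σ/√n
= 2.576 · 4.4/√404
= 2.576 · 4.4/20.0998
= 0.56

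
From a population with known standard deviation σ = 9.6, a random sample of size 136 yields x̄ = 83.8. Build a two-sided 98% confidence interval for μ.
(81.89, 85.71)

z-interval (σ known):
z* = 2.326 for 98% confidence

Margin of error = z* · σ/√n = 2.326 · 9.6/√136 = 1.91

CI: (83.8 - 1.91, 83.8 + 1.91) = (81.89, 85.71)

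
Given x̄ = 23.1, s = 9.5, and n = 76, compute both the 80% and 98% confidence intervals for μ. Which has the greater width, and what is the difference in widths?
98% CI is wider by 2.36

df = 75
80% CI: t* = 1.293, (21.69, 24.51), width = 2 · t* · s/√n = 2.82
98% CI: t* = 2.377, (20.51, 25.69), width = 2 · t* · s/√n = 5.18

The 98% CI is wider by 5.18 - 2.82 = 2.36.
Higher confidence requires a wider interval.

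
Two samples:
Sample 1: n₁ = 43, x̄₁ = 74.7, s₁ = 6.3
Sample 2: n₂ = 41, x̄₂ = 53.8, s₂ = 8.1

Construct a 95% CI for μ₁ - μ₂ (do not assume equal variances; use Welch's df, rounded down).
(17.74, 24.06)

Difference: x̄₁ - x̄₂ = 20.90
SE = √(s₁²/n₁ + s₂²/n₂) = √(6.3²/43 + 8.1²/41) = 1.5885
df = 75.52 → 75 (Welch–Satterthwaite, rounded down)
t* = 1.992

CI: 20.90 ± 1.992 · 1.5885 = 20.90 ± 3.16 = (17.74, 24.06)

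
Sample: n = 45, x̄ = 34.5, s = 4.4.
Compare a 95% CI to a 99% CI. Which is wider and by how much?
99% CI is wider by 0.89

df = 44
95% CI: t* = 2.015, (33.18, 35.82), width = 2 · t* · s/√n = 2.64
99% CI: t* = 2.692, (32.73, 36.27), width = 2 · t* · s/√n = 3.53

The 99% CI is wider by 3.53 - 2.64 = 0.89.
Higher confidence requires a wider interval.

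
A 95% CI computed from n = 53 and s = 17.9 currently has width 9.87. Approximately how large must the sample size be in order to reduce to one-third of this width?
n ≈ 477

CI width ∝ 1/√n
To reduce width by factor 3, need √n to grow by 3 → need 3² = 9 times as many samples.

Current: n = 53, width = 9.87
New: n = 477, width ≈ 3.22

Width reduced by factor of 9.87/3.22 = 3.07.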